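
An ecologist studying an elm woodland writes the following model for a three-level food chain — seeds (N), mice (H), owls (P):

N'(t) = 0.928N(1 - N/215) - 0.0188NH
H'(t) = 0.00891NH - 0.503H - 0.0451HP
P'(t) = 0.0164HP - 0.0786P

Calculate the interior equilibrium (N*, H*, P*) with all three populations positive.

From dP/dt = 0: 0.0164H* = 0.0786, so H* = 4.79.
From dN/dt = 0: 0.928(1 - N*/215) = 0.0188·4.79, giving N* = 215·(1 - 0.0971) = 194.
From dH/dt = 0: 0.00891·194 - 0.503 = 0.0451P*, so P* = 1.23/0.0451 = 27.2.

N* ≈ 194, H* ≈ 4.79, P* ≈ 27.2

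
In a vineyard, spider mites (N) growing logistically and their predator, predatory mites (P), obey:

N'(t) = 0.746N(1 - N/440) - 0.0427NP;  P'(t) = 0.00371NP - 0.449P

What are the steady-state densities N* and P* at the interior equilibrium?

From dP/dt = 0 with P > 0: 0.00371N* = 0.449, so N* = 121.
Substitute into dN/dt = 0: 0.746(1 - 121/440) = 0.0427P*.
The bracket is 0.725, giving P* = 0.541/0.0427 = 12.7.

N* ≈ 121, P* ≈ 12.7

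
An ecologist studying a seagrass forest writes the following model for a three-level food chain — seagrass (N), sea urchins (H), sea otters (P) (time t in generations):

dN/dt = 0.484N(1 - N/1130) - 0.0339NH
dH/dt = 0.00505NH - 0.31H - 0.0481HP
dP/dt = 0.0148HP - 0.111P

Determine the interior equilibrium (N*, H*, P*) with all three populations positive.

From dP/dt = 0: 0.0148H* = 0.111, so H* = 7.5.
From dN/dt = 0: 0.484(1 - N*/1130) = 0.0339·7.5, giving N* = 1130·(1 - 0.525) = 536.
From dH/dt = 0: 0.00505·536 - 0.31 = 0.0481P*, so P* = 2.4/0.0481 = 49.9.

N* ≈ 536, H* ≈ 7.5, P* ≈ 49.9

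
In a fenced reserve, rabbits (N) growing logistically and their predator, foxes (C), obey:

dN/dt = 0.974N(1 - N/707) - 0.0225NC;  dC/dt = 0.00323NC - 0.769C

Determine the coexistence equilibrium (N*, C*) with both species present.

From dC/dt = 0 with C > 0: 0.00323N* = 0.769, so N* = 238.
Substitute into dN/dt = 0: 0.974(1 - 238/707) = 0.0225C*.
The bracket is 0.663, giving C* = 0.646/0.0225 = 28.7.

N* ≈ 238, C* ≈ 28.7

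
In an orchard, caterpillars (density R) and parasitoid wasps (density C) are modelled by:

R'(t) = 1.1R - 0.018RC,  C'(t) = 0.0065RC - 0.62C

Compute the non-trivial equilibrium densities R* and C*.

Set dC/dt = 0 with C > 0: 0.0065R - 0.62 = 0, so R* = 0.62/0.0065 = 95.4.
Set dR/dt = 0 with R > 0: 1.1 - 0.018C = 0, so C* = 1.1/0.018 = 61.1.

R* ≈ 95.4, C* ≈ 61.1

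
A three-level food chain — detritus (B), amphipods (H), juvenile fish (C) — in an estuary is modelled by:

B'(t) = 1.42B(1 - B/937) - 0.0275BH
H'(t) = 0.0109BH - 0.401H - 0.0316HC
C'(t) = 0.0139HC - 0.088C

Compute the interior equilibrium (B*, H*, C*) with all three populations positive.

From dC/dt = 0: 0.0139H* = 0.088, so H* = 6.33.
From dB/dt = 0: 1.42(1 - B*/937) = 0.0275·6.33, giving B* = 937·(1 - 0.123) = 822.
From dH/dt = 0: 0.0109·822 - 0.401 = 0.0316C*, so C* = 8.56/0.0316 = 271.

B* ≈ 822, H* ≈ 6.33, C* ≈ 271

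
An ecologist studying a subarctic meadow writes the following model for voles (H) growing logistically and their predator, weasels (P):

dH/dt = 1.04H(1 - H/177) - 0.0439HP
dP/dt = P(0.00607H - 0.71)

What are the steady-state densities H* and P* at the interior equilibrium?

H* ≈ 117, P* ≈ 8.03

From dP/dt = 0 with P > 0: 0.00607H* = 0.71, so H* = 117.
Substitute into dH/dt = 0: 1.04(1 - 117/177) = 0.0439P*.
The bracket is 0.339, giving P* = 0.353/0.0439 = 8.03.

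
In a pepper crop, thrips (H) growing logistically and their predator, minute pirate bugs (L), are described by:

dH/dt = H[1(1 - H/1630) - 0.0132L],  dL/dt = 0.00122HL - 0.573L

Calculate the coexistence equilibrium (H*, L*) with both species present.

H* ≈ 470, L* ≈ 53.9

From dL/dt = 0 with L > 0: 0.00122H* = 0.573, so H* = 470.
Substitute into dH/dt = 0: 1(1 - 470/1630) = 0.0132L*.
The bracket is 0.712, giving L* = 0.712/0.0132 = 53.9.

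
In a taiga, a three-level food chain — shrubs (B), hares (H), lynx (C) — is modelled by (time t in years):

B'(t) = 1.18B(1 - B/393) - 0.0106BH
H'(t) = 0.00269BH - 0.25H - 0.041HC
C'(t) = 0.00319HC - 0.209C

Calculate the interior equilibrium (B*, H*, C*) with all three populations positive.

From dC/dt = 0: 0.00319H* = 0.209, so H* = 65.5.
From dB/dt = 0: 1.18(1 - B*/393) = 0.0106·65.5, giving B* = 393·(1 - 0.589) = 162.
From dH/dt = 0: 0.00269·162 - 0.25 = 0.041C*, so C* = 0.185/0.041 = 4.51.

B* ≈ 162, H* ≈ 65.5, C* ≈ 4.51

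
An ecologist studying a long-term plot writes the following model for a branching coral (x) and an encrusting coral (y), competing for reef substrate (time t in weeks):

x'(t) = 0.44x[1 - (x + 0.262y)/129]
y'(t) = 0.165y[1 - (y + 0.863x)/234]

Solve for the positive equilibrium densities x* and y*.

x* ≈ 87.5, y* ≈ 159

Setting both brackets to zero gives the nullclines x + 0.262y = 129 and 0.863x + y = 234.
Substituting y = 234 - 0.863x into the first: x(1 - 0.262·0.863) = 129 - 0.262·234.
So x* = 67.7/0.774 = 87.5, and then y* = 234 - 0.863·87.5 = 159.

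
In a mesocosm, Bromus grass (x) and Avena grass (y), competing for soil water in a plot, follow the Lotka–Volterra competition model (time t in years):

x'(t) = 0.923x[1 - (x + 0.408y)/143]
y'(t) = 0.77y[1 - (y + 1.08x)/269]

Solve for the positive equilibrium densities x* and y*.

Setting both brackets to zero gives the nullclines x + 0.408y = 143 and 1.08x + y = 269.
Substituting y = 269 - 1.08x into the first: x(1 - 0.408·1.08) = 143 - 0.408·269.
So x* = 33.2/0.559 = 59.4, and then y* = 269 - 1.08·59.4 = 205.

x* ≈ 59.4, y* ≈ 205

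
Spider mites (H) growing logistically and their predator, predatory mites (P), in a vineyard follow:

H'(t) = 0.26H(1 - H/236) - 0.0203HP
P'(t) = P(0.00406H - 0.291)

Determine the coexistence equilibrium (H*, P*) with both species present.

From dP/dt = 0 with P > 0: 0.00406H* = 0.291, so H* = 71.7.
Substitute into dH/dt = 0: 0.26(1 - 71.7/236) = 0.0203P*.
The bracket is 0.696, giving P* = 0.181/0.0203 = 8.92.

H* ≈ 71.7, P* ≈ 8.92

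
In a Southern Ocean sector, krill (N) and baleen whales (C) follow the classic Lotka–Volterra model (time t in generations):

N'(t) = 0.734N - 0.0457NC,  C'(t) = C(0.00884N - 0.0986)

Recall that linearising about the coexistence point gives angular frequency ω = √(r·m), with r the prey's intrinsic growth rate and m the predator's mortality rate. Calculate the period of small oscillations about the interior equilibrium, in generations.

T ≈ 23.4 generations

Here r = 0.734 and m = 0.0986, so r·m = 0.0724.
ω = √0.0724 = 0.269 per generation, hence T = 2π/ω ≈ 23.4 generations.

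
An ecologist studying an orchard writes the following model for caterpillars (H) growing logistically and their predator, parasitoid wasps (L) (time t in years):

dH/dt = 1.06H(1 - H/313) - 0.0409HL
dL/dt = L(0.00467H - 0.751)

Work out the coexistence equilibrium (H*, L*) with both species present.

From dL/dt = 0 with L > 0: 0.00467H* = 0.751, so H* = 161.
Substitute into dH/dt = 0: 1.06(1 - 161/313) = 0.0409L*.
The bracket is 0.486, giving L* = 0.515/0.0409 = 12.6.

H* ≈ 161, L* ≈ 12.6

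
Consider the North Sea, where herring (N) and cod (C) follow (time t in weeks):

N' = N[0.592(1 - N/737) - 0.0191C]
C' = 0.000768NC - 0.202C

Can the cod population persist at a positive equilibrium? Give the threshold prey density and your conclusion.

Threshold N = 263; K > 263, so yes, the predator persists.

The predator equation gives dC/dt > 0 only when N > 0.202/0.000768 = 263.
Without the predator, N → K = 737. Since 737 > 263, the predator can invade and persist.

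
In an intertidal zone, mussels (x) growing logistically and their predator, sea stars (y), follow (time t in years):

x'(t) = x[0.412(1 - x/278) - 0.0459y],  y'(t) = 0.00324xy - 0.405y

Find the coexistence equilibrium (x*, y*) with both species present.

From dy/dt = 0 with y > 0: 0.00324x* = 0.405, so x* = 125.
Substitute into dx/dt = 0: 0.412(1 - 125/278) = 0.0459y*.
The bracket is 0.55, giving y* = 0.227/0.0459 = 4.94.

x* ≈ 125, y* ≈ 4.94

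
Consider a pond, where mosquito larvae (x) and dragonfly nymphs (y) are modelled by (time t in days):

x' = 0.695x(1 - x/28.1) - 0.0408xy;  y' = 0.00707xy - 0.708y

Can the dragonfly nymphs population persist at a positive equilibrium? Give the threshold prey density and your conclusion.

The predator equation gives dy/dt > 0 only when x > 0.708/0.00707 = 100.
Without the predator, x → K = 28.1. Since 28.1 < 100, the predator cannot invade.

Threshold x = 100; K < 100, so no, the predator goes extinct.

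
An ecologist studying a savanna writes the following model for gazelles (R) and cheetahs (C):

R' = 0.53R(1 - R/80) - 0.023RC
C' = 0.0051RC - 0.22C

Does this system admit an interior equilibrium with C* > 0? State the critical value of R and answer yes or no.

The predator equation gives dC/dt > 0 only when R > 0.22/0.0051 = 43.1.
Without the predator, R → K = 80. Since 80 > 43.1, the predator can invade and persist.

Threshold R = 43.1; K > 43.1, so yes, the predator persists.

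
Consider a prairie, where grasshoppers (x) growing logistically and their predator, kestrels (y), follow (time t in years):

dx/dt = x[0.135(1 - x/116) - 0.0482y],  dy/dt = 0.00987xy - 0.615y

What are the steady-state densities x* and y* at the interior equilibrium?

x* ≈ 62.3, y* ≈ 1.3

From dy/dt = 0 with y > 0: 0.00987x* = 0.615, so x* = 62.3.
Substitute into dx/dt = 0: 0.135(1 - 62.3/116) = 0.0482y*.
The bracket is 0.463, giving y* = 0.0625/0.0482 = 1.3.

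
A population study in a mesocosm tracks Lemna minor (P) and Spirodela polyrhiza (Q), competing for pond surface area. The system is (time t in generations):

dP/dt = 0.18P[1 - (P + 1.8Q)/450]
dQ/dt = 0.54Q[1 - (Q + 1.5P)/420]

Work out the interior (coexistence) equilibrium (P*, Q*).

Setting both brackets to zero gives the nullclines P + 1.8Q = 450 and 1.5P + Q = 420.
Substituting Q = 420 - 1.5P into the first: P(1 - 1.8·1.5) = 450 - 1.8·420.
So P* = -306/-1.7 = 180, and then Q* = 420 - 1.5·180 = 150.

P* ≈ 180, Q* ≈ 150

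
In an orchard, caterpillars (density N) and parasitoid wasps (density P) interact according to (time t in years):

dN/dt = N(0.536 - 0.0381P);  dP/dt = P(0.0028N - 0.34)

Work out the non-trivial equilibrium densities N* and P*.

N* ≈ 121, P* ≈ 14.1

Set dP/dt = 0 with P > 0: 0.0028N - 0.34 = 0, so N* = 0.34/0.0028 = 121.
Set dN/dt = 0 with N > 0: 0.536 - 0.0381P = 0, so P* = 0.536/0.0381 = 14.1.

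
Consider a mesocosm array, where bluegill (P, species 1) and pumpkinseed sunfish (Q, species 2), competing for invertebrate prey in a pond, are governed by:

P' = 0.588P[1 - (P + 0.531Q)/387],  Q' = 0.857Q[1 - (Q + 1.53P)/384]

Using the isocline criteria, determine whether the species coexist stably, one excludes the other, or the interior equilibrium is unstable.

species 1 excludes species 2

Compare the nullcline intercepts: K1/α12 = 387/0.531 = 729 > K2 = 384; K2/α21 = 384/1.53 = 251 < K1 = 387.
Since the inequalities point opposite ways, species 1 can invade but species 2 cannot.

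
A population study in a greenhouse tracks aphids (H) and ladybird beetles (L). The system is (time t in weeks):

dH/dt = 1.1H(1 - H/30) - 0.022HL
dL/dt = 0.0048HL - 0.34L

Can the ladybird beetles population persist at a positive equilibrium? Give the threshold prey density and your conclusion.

The predator equation gives dL/dt > 0 only when H > 0.34/0.0048 = 70.8.
Without the predator, H → K = 30. Since 30 < 70.8, the predator cannot invade.

Threshold H = 70.8; K < 70.8, so no, the predator goes extinct.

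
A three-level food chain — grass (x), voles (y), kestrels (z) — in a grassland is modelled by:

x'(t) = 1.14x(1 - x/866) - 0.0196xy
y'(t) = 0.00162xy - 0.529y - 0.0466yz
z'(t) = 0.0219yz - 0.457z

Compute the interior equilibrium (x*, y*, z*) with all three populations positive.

x* ≈ 555, y* ≈ 20.9, z* ≈ 7.95

From dz/dt = 0: 0.0219y* = 0.457, so y* = 20.9.
From dx/dt = 0: 1.14(1 - x*/866) = 0.0196·20.9, giving x* = 866·(1 - 0.359) = 555.
From dy/dt = 0: 0.00162·555 - 0.529 = 0.0466z*, so z* = 0.371/0.0466 = 7.95.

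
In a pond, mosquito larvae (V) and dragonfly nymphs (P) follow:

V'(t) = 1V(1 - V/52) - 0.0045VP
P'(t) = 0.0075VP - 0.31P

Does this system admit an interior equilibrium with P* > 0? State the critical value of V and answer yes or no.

Threshold V = 41.3; K > 41.3, so yes, the predator persists.

The predator equation gives dP/dt > 0 only when V > 0.31/0.0075 = 41.3.
Without the predator, V → K = 52. Since 52 > 41.3, the predator can invade and persist.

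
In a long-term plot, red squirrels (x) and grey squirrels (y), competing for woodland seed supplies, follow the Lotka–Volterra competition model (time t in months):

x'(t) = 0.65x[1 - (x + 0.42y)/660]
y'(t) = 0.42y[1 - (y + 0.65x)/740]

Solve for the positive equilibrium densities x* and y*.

Setting both brackets to zero gives the nullclines x + 0.42y = 660 and 0.65x + y = 740.
Substituting y = 740 - 0.65x into the first: x(1 - 0.42·0.65) = 660 - 0.42·740.
So x* = 349/0.727 = 480, and then y* = 740 - 0.65·480 = 428.

x* ≈ 480, y* ≈ 428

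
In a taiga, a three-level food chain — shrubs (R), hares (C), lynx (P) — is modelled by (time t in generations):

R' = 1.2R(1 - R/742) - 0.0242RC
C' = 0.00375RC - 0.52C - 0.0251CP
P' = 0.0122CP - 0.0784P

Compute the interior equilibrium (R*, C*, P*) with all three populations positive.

From dP/dt = 0: 0.0122C* = 0.0784, so C* = 6.43.
From dR/dt = 0: 1.2(1 - R*/742) = 0.0242·6.43, giving R* = 742·(1 - 0.13) = 646.
From dC/dt = 0: 0.00375·646 - 0.52 = 0.0251P*, so P* = 1.9/0.0251 = 75.8.

R* ≈ 646, C* ≈ 6.43, P* ≈ 75.8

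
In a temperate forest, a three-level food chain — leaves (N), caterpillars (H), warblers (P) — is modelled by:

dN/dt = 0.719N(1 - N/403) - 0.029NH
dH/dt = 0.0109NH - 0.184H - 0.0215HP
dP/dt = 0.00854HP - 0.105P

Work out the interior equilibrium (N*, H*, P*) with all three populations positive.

N* ≈ 203, H* ≈ 12.3, P* ≈ 94.4

From dP/dt = 0: 0.00854H* = 0.105, so H* = 12.3.
From dN/dt = 0: 0.719(1 - N*/403) = 0.029·12.3, giving N* = 403·(1 - 0.496) = 203.
From dH/dt = 0: 0.0109·203 - 0.184 = 0.0215P*, so P* = 2.03/0.0215 = 94.4.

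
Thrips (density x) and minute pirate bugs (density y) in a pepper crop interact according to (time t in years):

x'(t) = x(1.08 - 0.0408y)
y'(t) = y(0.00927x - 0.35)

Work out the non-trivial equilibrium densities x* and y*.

Set dy/dt = 0 with y > 0: 0.00927x - 0.35 = 0, so x* = 0.35/0.00927 = 37.8.
Set dx/dt = 0 with x > 0: 1.08 - 0.0408y = 0, so y* = 1.08/0.0408 = 26.5.

x* ≈ 37.8, y* ≈ 26.5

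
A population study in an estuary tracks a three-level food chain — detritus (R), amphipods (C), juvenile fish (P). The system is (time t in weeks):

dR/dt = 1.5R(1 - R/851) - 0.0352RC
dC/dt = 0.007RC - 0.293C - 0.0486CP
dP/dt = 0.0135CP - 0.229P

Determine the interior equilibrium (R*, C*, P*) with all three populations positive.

R* ≈ 512, C* ≈ 17, P* ≈ 67.8

From dP/dt = 0: 0.0135C* = 0.229, so C* = 17.
From dR/dt = 0: 1.5(1 - R*/851) = 0.0352·17, giving R* = 851·(1 - 0.398) = 512.
From dC/dt = 0: 0.007·512 - 0.293 = 0.0486P*, so P* = 3.29/0.0486 = 67.8.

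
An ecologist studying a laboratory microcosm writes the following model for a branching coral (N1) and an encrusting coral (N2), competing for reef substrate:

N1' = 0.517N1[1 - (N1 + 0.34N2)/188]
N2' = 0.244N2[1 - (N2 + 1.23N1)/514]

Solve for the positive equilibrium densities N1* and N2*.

N1* ≈ 22.8, N2* ≈ 486

Setting both brackets to zero gives the nullclines N1 + 0.34N2 = 188 and 1.23N1 + N2 = 514.
Substituting N2 = 514 - 1.23N1 into the first: N1(1 - 0.34·1.23) = 188 - 0.34·514.
So N1* = 13.2/0.582 = 22.8, and then N2* = 514 - 1.23·22.8 = 486.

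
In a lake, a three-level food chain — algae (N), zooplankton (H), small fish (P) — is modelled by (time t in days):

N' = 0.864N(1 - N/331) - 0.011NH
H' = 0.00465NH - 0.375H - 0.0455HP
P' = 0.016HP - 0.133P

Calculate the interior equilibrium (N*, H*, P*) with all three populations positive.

N* ≈ 296, H* ≈ 8.31, P* ≈ 22

From dP/dt = 0: 0.016H* = 0.133, so H* = 8.31.
From dN/dt = 0: 0.864(1 - N*/331) = 0.011·8.31, giving N* = 331·(1 - 0.106) = 296.
From dH/dt = 0: 0.00465·296 - 0.375 = 0.0455P*, so P* = 1/0.0455 = 22.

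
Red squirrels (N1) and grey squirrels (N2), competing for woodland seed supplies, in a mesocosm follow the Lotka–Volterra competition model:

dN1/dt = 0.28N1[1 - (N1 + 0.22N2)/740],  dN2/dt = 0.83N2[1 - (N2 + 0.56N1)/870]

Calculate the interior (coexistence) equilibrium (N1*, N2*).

Setting both brackets to zero gives the nullclines N1 + 0.22N2 = 740 and 0.56N1 + N2 = 870.
Substituting N2 = 870 - 0.56N1 into the first: N1(1 - 0.22·0.56) = 740 - 0.22·870.
So N1* = 549/0.877 = 626, and then N2* = 870 - 0.56·626 = 520.

N1* ≈ 626, N2* ≈ 520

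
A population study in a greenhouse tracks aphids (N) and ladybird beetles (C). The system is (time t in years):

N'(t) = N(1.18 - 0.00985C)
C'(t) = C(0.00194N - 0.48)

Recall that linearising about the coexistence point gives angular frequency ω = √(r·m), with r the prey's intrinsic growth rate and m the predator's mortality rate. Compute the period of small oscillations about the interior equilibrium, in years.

T ≈ 8.35 years

Here r = 1.18 and m = 0.48, so r·m = 0.566.
ω = √0.566 = 0.753 per year, hence T = 2π/ω ≈ 8.35 years.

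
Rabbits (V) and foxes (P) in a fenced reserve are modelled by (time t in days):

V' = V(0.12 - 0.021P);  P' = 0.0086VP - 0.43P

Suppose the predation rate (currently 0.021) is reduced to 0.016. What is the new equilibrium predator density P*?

P* ≈ 7.5

At the interior fixed point, setting dV/dt = 0 with V > 0 fixes P* = (prey growth rate)/(VP coefficient) — independent of the other coefficients.
With the change, P* = 0.12/0.016 = 7.5; it rises from 5.71.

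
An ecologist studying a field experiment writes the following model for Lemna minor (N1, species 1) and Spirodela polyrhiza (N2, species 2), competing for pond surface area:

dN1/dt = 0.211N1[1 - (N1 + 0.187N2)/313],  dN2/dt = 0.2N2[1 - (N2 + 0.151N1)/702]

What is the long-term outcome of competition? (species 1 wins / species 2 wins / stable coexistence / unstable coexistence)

stable coexistence

Compare the nullcline intercepts: K1/α12 = 313/0.187 = 1670 > K2 = 702; K2/α21 = 702/0.151 = 4650 > K1 = 313.
Since both inequalities hold, each species can invade when rare, so the interior equilibrium is stable.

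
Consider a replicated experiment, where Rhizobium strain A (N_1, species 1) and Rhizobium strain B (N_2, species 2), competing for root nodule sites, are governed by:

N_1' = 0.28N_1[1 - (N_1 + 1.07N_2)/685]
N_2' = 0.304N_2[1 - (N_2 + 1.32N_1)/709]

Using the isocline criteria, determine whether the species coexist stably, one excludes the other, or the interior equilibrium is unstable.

Compare the nullcline intercepts: K1/α12 = 685/1.07 = 640 < K2 = 709; K2/α21 = 709/1.32 = 537 < K1 = 685.
Since both are reversed, neither can invade when rare; the interior point is a saddle.

unstable coexistence (outcome depends on initial conditions)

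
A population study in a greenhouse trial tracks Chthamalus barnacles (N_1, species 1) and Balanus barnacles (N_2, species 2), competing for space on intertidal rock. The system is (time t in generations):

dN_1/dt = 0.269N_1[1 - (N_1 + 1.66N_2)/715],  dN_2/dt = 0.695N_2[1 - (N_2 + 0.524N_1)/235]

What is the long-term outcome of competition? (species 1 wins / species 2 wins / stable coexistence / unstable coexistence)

Compare the nullcline intercepts: K1/α12 = 715/1.66 = 431 > K2 = 235; K2/α21 = 235/0.524 = 448 < K1 = 715.
Since the inequalities point opposite ways, species 1 can invade but species 2 cannot.

species 1 excludes species 2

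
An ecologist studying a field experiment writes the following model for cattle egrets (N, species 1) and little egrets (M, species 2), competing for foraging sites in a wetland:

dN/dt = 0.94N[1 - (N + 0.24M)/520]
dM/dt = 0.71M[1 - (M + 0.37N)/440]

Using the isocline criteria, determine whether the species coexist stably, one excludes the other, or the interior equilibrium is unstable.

Compare the nullcline intercepts: K1/α12 = 520/0.24 = 2170 > K2 = 440; K2/α21 = 440/0.37 = 1190 > K1 = 520.
Since both inequalities hold, each species can invade when rare, so the interior equilibrium is stable.

stable coexistence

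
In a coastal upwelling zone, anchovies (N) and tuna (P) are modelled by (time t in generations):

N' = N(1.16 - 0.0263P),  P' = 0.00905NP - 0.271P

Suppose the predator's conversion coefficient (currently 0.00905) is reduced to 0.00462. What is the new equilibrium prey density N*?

At the interior fixed point, setting dP/dt = 0 with P > 0 fixes N* = (predator death rate)/(NP coefficient) — independent of the other coefficients.
With the change, N* = 0.271/0.00462 = 58.7; it rises from 29.9.

N* ≈ 58.7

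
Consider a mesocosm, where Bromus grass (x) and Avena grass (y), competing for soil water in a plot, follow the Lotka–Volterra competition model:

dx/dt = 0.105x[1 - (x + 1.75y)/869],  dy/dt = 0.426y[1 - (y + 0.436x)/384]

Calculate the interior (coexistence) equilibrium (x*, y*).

Setting both brackets to zero gives the nullclines x + 1.75y = 869 and 0.436x + y = 384.
Substituting y = 384 - 0.436x into the first: x(1 - 1.75·0.436) = 869 - 1.75·384.
So x* = 197/0.237 = 831, and then y* = 384 - 0.436·831 = 21.6.

x* ≈ 831, y* ≈ 21.6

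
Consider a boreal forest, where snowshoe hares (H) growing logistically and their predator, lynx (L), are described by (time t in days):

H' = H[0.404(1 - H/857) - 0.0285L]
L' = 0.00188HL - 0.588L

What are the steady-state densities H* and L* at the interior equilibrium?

H* ≈ 313, L* ≈ 9

From dL/dt = 0 with L > 0: 0.00188H* = 0.588, so H* = 313.
Substitute into dH/dt = 0: 0.404(1 - 313/857) = 0.0285L*.
The bracket is 0.635, giving L* = 0.257/0.0285 = 9.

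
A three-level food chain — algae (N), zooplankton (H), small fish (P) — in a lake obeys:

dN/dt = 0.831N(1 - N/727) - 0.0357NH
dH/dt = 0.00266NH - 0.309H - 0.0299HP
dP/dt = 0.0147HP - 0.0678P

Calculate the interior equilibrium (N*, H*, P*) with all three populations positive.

N* ≈ 583, H* ≈ 4.61, P* ≈ 41.5

From dP/dt = 0: 0.0147H* = 0.0678, so H* = 4.61.
From dN/dt = 0: 0.831(1 - N*/727) = 0.0357·4.61, giving N* = 727·(1 - 0.198) = 583.
From dH/dt = 0: 0.00266·583 - 0.309 = 0.0299P*, so P* = 1.24/0.0299 = 41.5.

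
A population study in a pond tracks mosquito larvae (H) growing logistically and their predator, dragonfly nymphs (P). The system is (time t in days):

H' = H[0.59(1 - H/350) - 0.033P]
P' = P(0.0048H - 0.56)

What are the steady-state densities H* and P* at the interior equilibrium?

From dP/dt = 0 with P > 0: 0.0048H* = 0.56, so H* = 117.
Substitute into dH/dt = 0: 0.59(1 - 117/350) = 0.033P*.
The bracket is 0.667, giving P* = 0.393/0.033 = 11.9.

H* ≈ 117, P* ≈ 11.9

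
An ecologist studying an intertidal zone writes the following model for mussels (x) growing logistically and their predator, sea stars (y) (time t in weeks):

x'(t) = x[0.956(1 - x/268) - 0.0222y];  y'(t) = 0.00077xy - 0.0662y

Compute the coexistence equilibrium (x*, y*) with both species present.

x* ≈ 86, y* ≈ 29.2

From dy/dt = 0 with y > 0: 0.00077x* = 0.0662, so x* = 86.
Substitute into dx/dt = 0: 0.956(1 - 86/268) = 0.0222y*.
The bracket is 0.679, giving y* = 0.649/0.0222 = 29.2.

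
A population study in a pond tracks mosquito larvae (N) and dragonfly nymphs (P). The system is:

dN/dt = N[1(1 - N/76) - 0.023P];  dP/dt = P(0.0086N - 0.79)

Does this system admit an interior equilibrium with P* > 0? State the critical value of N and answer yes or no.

The predator equation gives dP/dt > 0 only when N > 0.79/0.0086 = 91.9.
Without the predator, N → K = 76. Since 76 < 91.9, the predator cannot invade.

Threshold N = 91.9; K < 91.9, so no, the predator goes extinct.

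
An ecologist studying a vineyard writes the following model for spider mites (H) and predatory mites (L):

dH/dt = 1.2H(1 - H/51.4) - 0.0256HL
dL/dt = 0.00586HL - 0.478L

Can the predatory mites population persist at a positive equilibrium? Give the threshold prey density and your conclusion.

The predator equation gives dL/dt > 0 only when H > 0.478/0.00586 = 81.6.
Without the predator, H → K = 51.4. Since 51.4 < 81.6, the predator cannot invade.

Threshold H = 81.6; K < 81.6, so no, the predator goes extinct.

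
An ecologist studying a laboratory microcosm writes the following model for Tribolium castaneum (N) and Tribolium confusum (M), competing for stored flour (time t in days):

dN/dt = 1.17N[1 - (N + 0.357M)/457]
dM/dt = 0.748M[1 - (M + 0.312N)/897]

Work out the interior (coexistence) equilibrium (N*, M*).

Setting both brackets to zero gives the nullclines N + 0.357M = 457 and 0.312N + M = 897.
Substituting M = 897 - 0.312N into the first: N(1 - 0.357·0.312) = 457 - 0.357·897.
So N* = 137/0.889 = 154, and then M* = 897 - 0.312·154 = 849.

N* ≈ 154, M* ≈ 849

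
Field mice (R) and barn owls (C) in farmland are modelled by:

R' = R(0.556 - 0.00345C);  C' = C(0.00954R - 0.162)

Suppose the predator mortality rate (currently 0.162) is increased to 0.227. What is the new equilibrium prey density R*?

At the interior fixed point, setting dC/dt = 0 with C > 0 fixes R* = (predator death rate)/(RC coefficient) — independent of the other coefficients.
With the change, R* = 0.227/0.00954 = 23.8; it rises from 17.

R* ≈ 23.8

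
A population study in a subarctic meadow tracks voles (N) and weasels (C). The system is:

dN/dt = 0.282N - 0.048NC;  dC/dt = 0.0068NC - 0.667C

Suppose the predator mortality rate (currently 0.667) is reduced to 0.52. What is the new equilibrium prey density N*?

At the interior fixed point, setting dC/dt = 0 with C > 0 fixes N* = (predator death rate)/(NC coefficient) — independent of the other coefficients.
With the change, N* = 0.52/0.0068 = 76.5; it falls from 98.1.

N* ≈ 76.5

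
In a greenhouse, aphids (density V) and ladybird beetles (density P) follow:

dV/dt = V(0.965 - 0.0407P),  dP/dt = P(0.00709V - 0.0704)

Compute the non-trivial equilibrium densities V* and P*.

V* ≈ 9.93, P* ≈ 23.7

Set dP/dt = 0 with P > 0: 0.00709V - 0.0704 = 0, so V* = 0.0704/0.00709 = 9.93.
Set dV/dt = 0 with V > 0: 0.965 - 0.0407P = 0, so P* = 0.965/0.0407 = 23.7.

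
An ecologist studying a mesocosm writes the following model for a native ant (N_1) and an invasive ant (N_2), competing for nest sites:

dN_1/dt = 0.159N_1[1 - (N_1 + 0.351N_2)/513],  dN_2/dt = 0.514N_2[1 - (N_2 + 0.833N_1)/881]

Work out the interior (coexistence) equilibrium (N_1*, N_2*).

Setting both brackets to zero gives the nullclines N_1 + 0.351N_2 = 513 and 0.833N_1 + N_2 = 881.
Substituting N_2 = 881 - 0.833N_1 into the first: N_1(1 - 0.351·0.833) = 513 - 0.351·881.
So N_1* = 204/0.708 = 288, and then N_2* = 881 - 0.833·288 = 641.

N_1* ≈ 288, N_2* ≈ 641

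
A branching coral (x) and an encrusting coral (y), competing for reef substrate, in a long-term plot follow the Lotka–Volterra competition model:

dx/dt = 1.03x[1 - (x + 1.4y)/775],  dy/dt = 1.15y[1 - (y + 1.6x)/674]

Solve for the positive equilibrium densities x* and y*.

x* ≈ 136, y* ≈ 456

Setting both brackets to zero gives the nullclines x + 1.4y = 775 and 1.6x + y = 674.
Substituting y = 674 - 1.6x into the first: x(1 - 1.4·1.6) = 775 - 1.4·674.
So x* = -169/-1.24 = 136, and then y* = 674 - 1.6·136 = 456.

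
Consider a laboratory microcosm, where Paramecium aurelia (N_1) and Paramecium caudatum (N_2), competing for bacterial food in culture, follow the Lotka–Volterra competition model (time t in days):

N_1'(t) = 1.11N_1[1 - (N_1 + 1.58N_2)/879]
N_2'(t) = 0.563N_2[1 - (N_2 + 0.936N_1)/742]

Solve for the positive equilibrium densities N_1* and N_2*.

N_1* ≈ 613, N_2* ≈ 169

Setting both brackets to zero gives the nullclines N_1 + 1.58N_2 = 879 and 0.936N_1 + N_2 = 742.
Substituting N_2 = 742 - 0.936N_1 into the first: N_1(1 - 1.58·0.936) = 879 - 1.58·742.
So N_1* = -293/-0.479 = 613, and then N_2* = 742 - 0.936·613 = 169.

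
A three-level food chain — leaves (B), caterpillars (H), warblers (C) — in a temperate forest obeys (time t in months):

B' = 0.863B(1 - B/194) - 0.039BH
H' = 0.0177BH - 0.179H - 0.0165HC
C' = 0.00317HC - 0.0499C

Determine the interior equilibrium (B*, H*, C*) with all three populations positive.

B* ≈ 56, H* ≈ 15.7, C* ≈ 49.2

From dC/dt = 0: 0.00317H* = 0.0499, so H* = 15.7.
From dB/dt = 0: 0.863(1 - B*/194) = 0.039·15.7, giving B* = 194·(1 - 0.711) = 56.
From dH/dt = 0: 0.0177·56 - 0.179 = 0.0165C*, so C* = 0.812/0.0165 = 49.2.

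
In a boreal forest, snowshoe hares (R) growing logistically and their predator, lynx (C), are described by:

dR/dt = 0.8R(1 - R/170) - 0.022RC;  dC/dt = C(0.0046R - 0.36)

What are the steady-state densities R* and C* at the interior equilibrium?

From dC/dt = 0 with C > 0: 0.0046R* = 0.36, so R* = 78.3.
Substitute into dR/dt = 0: 0.8(1 - 78.3/170) = 0.022C*.
The bracket is 0.54, giving C* = 0.432/0.022 = 19.6.

R* ≈ 78.3, C* ≈ 19.6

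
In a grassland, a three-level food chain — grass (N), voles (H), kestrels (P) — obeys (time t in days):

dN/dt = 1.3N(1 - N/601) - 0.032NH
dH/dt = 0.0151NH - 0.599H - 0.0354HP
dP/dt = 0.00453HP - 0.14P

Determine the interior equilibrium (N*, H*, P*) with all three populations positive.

N* ≈ 144, H* ≈ 30.9, P* ≈ 44.4

From dP/dt = 0: 0.00453H* = 0.14, so H* = 30.9.
From dN/dt = 0: 1.3(1 - N*/601) = 0.032·30.9, giving N* = 601·(1 - 0.761) = 144.
From dH/dt = 0: 0.0151·144 - 0.599 = 0.0354P*, so P* = 1.57/0.0354 = 44.4.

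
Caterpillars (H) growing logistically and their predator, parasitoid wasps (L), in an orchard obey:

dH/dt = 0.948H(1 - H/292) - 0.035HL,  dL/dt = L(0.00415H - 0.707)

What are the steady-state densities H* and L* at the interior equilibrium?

H* ≈ 170, L* ≈ 11.3

From dL/dt = 0 with L > 0: 0.00415H* = 0.707, so H* = 170.
Substitute into dH/dt = 0: 0.948(1 - 170/292) = 0.035L*.
The bracket is 0.417, giving L* = 0.395/0.035 = 11.3.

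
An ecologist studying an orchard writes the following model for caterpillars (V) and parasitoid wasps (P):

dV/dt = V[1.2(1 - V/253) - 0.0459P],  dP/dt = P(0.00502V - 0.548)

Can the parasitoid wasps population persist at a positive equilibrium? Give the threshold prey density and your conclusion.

The predator equation gives dP/dt > 0 only when V > 0.548/0.00502 = 109.
Without the predator, V → K = 253. Since 253 > 109, the predator can invade and persist.

Threshold V = 109; K > 109, so yes, the predator persists.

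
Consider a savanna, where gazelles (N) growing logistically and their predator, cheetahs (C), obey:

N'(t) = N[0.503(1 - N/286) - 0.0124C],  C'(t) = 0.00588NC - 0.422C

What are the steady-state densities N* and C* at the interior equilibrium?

N* ≈ 71.8, C* ≈ 30.4

From dC/dt = 0 with C > 0: 0.00588N* = 0.422, so N* = 71.8.
Substitute into dN/dt = 0: 0.503(1 - 71.8/286) = 0.0124C*.
The bracket is 0.749, giving C* = 0.377/0.0124 = 30.4.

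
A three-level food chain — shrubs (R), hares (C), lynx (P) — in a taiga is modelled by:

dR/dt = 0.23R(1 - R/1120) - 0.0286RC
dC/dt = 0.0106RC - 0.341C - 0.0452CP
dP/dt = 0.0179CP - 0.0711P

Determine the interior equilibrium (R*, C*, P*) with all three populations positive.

R* ≈ 567, C* ≈ 3.97, P* ≈ 125

From dP/dt = 0: 0.0179C* = 0.0711, so C* = 3.97.
From dR/dt = 0: 0.23(1 - R*/1120) = 0.0286·3.97, giving R* = 1120·(1 - 0.494) = 567.
From dC/dt = 0: 0.0106·567 - 0.341 = 0.0452P*, so P* = 5.67/0.0452 = 125.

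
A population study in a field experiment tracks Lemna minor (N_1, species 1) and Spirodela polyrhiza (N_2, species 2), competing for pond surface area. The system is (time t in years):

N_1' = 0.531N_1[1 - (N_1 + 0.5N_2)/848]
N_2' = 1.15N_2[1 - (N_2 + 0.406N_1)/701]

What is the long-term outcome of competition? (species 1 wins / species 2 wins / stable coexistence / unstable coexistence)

stable coexistence

Compare the nullcline intercepts: K1/α12 = 848/0.5 = 1700 > K2 = 701; K2/α21 = 701/0.406 = 1730 > K1 = 848.
Since both inequalities hold, each species can invade when rare, so the interior equilibrium is stable.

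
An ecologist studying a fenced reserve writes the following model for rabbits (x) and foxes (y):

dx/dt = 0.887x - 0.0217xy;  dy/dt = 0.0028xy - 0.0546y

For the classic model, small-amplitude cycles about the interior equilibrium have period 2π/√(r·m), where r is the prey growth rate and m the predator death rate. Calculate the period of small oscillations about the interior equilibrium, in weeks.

Here r = 0.887 and m = 0.0546, so r·m = 0.0484.
ω = √0.0484 = 0.22 per week, hence T = 2π/ω ≈ 28.6 weeks.

T ≈ 28.6 weeks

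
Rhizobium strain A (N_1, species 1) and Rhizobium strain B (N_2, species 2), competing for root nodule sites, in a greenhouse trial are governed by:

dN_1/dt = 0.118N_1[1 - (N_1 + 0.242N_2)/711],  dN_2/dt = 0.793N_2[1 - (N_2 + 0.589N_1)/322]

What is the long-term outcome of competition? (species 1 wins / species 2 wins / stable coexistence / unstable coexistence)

Compare the nullcline intercepts: K1/α12 = 711/0.242 = 2940 > K2 = 322; K2/α21 = 322/0.589 = 547 < K1 = 711.
Since the inequalities point opposite ways, species 1 can invade but species 2 cannot.

species 1 excludes species 2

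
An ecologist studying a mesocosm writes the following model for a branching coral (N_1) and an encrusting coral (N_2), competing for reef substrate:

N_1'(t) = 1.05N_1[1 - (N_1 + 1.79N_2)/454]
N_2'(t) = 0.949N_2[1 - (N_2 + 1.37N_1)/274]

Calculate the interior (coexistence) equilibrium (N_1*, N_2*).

Setting both brackets to zero gives the nullclines N_1 + 1.79N_2 = 454 and 1.37N_1 + N_2 = 274.
Substituting N_2 = 274 - 1.37N_1 into the first: N_1(1 - 1.79·1.37) = 454 - 1.79·274.
So N_1* = -36.5/-1.45 = 25.1, and then N_2* = 274 - 1.37·25.1 = 240.

N_1* ≈ 25.1, N_2* ≈ 240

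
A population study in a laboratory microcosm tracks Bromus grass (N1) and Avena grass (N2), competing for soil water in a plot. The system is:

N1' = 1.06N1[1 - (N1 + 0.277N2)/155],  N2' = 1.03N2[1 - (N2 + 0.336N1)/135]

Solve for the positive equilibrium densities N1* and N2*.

Setting both brackets to zero gives the nullclines N1 + 0.277N2 = 155 and 0.336N1 + N2 = 135.
Substituting N2 = 135 - 0.336N1 into the first: N1(1 - 0.277·0.336) = 155 - 0.277·135.
So N1* = 118/0.907 = 130, and then N2* = 135 - 0.336·130 = 91.4.

N1* ≈ 130, N2* ≈ 91.4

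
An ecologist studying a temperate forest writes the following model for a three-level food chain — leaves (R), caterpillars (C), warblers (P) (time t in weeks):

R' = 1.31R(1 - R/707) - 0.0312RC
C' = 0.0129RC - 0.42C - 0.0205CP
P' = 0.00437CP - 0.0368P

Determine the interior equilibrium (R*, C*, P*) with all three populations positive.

From dP/dt = 0: 0.00437C* = 0.0368, so C* = 8.42.
From dR/dt = 0: 1.31(1 - R*/707) = 0.0312·8.42, giving R* = 707·(1 - 0.201) = 565.
From dC/dt = 0: 0.0129·565 - 0.42 = 0.0205P*, so P* = 6.87/0.0205 = 335.

R* ≈ 565, C* ≈ 8.42, P* ≈ 335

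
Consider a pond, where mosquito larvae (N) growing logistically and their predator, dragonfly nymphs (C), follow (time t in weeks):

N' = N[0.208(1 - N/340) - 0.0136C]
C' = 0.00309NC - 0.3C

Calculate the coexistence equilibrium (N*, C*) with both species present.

N* ≈ 97.1, C* ≈ 10.9

From dC/dt = 0 with C > 0: 0.00309N* = 0.3, so N* = 97.1.
Substitute into dN/dt = 0: 0.208(1 - 97.1/340) = 0.0136C*.
The bracket is 0.714, giving C* = 0.149/0.0136 = 10.9.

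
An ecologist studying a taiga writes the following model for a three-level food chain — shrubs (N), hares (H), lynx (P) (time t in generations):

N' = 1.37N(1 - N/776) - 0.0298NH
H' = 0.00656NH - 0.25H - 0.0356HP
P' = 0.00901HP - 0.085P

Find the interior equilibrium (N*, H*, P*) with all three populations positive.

N* ≈ 617, H* ≈ 9.43, P* ≈ 107

From dP/dt = 0: 0.00901H* = 0.085, so H* = 9.43.
From dN/dt = 0: 1.37(1 - N*/776) = 0.0298·9.43, giving N* = 776·(1 - 0.205) = 617.
From dH/dt = 0: 0.00656·617 - 0.25 = 0.0356P*, so P* = 3.8/0.0356 = 107.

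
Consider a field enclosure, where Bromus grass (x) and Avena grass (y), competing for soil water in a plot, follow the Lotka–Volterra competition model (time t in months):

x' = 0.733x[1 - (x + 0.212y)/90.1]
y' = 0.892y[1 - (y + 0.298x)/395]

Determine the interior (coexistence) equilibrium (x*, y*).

Setting both brackets to zero gives the nullclines x + 0.212y = 90.1 and 0.298x + y = 395.
Substituting y = 395 - 0.298x into the first: x(1 - 0.212·0.298) = 90.1 - 0.212·395.
So x* = 6.36/0.937 = 6.79, and then y* = 395 - 0.298·6.79 = 393.

x* ≈ 6.79, y* ≈ 393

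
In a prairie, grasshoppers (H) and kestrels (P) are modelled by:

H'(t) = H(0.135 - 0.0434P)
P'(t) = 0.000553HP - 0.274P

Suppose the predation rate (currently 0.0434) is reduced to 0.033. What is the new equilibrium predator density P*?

At the interior fixed point, setting dH/dt = 0 with H > 0 fixes P* = (prey growth rate)/(HP coefficient) — independent of the other coefficients.
With the change, P* = 0.135/0.033 = 4.09; it rises from 3.11.

P* ≈ 4.09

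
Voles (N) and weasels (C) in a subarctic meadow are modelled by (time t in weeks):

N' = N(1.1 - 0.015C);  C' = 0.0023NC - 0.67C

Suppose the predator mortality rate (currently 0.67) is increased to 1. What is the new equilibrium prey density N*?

At the interior fixed point, setting dC/dt = 0 with C > 0 fixes N* = (predator death rate)/(NC coefficient) — independent of the other coefficients.
With the change, N* = 1/0.0023 = 435; it rises from 291.

N* ≈ 435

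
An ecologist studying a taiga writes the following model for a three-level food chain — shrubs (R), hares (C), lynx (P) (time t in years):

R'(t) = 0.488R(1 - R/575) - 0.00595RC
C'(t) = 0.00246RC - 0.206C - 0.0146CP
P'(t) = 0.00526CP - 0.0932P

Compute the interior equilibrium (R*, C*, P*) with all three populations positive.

R* ≈ 451, C* ≈ 17.7, P* ≈ 61.8

From dP/dt = 0: 0.00526C* = 0.0932, so C* = 17.7.
From dR/dt = 0: 0.488(1 - R*/575) = 0.00595·17.7, giving R* = 575·(1 - 0.216) = 451.
From dC/dt = 0: 0.00246·451 - 0.206 = 0.0146P*, so P* = 0.903/0.0146 = 61.8.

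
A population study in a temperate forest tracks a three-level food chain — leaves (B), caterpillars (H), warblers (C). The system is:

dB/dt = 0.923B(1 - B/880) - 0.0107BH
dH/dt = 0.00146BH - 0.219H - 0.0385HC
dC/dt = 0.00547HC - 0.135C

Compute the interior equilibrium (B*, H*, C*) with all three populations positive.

B* ≈ 628, H* ≈ 24.7, C* ≈ 18.1

From dC/dt = 0: 0.00547H* = 0.135, so H* = 24.7.
From dB/dt = 0: 0.923(1 - B*/880) = 0.0107·24.7, giving B* = 880·(1 - 0.286) = 628.
From dH/dt = 0: 0.00146·628 - 0.219 = 0.0385C*, so C* = 0.698/0.0385 = 18.1.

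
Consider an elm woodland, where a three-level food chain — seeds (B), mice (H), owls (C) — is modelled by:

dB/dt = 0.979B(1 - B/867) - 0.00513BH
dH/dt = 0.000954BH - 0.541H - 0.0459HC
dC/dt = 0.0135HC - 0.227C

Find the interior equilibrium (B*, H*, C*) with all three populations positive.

From dC/dt = 0: 0.0135H* = 0.227, so H* = 16.8.
From dB/dt = 0: 0.979(1 - B*/867) = 0.00513·16.8, giving B* = 867·(1 - 0.0881) = 791.
From dH/dt = 0: 0.000954·791 - 0.541 = 0.0459C*, so C* = 0.213/0.0459 = 4.65.

B* ≈ 791, H* ≈ 16.8, C* ≈ 4.65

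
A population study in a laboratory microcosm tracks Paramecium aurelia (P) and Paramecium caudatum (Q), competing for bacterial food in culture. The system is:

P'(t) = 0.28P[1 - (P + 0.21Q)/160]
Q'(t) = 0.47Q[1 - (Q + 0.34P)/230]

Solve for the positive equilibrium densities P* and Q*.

Setting both brackets to zero gives the nullclines P + 0.21Q = 160 and 0.34P + Q = 230.
Substituting Q = 230 - 0.34P into the first: P(1 - 0.21·0.34) = 160 - 0.21·230.
So P* = 112/0.929 = 120, and then Q* = 230 - 0.34·120 = 189.

P* ≈ 120, Q* ≈ 189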